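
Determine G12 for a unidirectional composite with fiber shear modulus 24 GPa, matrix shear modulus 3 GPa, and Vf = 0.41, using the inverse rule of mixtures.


1/G12 = Vf/Gf + (1-Vf)/Gm = 0.41/24 + 0.59/3
G12 = 4.68 GPa

4.68 GPa


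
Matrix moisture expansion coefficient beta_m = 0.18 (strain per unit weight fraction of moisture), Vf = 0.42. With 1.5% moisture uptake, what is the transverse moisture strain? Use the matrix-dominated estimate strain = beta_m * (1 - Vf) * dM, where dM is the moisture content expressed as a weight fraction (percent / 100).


dM = 1.5/100 = 0.015
strain = beta_m * (1-Vf) * dM = 0.18 * 0.58 * 0.015 = 0.001566

0.001566


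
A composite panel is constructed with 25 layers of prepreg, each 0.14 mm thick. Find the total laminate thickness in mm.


h = n * t_ply = 25 * 0.14 = 3.5 mm

3.5 mm


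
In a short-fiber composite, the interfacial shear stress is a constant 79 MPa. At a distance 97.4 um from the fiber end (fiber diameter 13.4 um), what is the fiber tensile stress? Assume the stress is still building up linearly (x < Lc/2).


Force balance: sigma_f * (pi*d^2/4) = tau * (pi*d) * x  ->  sigma_f = 4 * tau * x / d
sigma_f = 4 * 79 * 97.4 / 13.4 = 2296.9 MPa

2296.9 MPa


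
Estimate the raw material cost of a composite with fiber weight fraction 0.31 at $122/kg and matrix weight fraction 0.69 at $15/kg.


Cost = cost_f*Wf + cost_m*Wm = 122*0.31 + 15*0.69 = $48.17/kg

$48.17/kg


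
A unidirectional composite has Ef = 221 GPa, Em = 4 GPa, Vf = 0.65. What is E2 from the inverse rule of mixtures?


1/E2 = Vf/Ef + (1-Vf)/Em = 0.65/221 + 0.35/4
E2 = 11.06 GPa

11.06 GPa


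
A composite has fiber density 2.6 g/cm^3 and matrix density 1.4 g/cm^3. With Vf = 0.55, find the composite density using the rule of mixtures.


rho_c = rho_f*Vf + rho_m*(1-Vf) = 2.6*0.55 + 1.4*0.45 = 2.06 g/cm^3

2.06 g/cm^3


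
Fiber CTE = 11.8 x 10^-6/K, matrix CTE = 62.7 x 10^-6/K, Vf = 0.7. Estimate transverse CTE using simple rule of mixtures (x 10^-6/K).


alpha_2 = alpha_f*Vf + alpha_m*(1-Vf) = 11.8*0.7 + 62.7*0.3 = 27.1 x 10^-6/K

27.1 x 10^-6/K


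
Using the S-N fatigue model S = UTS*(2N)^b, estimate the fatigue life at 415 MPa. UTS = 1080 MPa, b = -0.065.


N = 0.5 * (S/UTS)^(1/b) = 0.5 * (415/1080)^(1/-0.065) = 1.2285e+06 cycles

1.2285e+06 cycles


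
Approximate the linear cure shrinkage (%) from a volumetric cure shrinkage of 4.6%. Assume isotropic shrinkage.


Linear shrinkage ≈ vol_shrink/3 = 4.6/3 = 1.533%

1.533%


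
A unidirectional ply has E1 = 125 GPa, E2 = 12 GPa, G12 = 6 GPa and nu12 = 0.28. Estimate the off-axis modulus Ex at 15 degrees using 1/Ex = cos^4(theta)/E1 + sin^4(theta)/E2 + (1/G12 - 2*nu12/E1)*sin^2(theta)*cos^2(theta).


cos^4(15) = 0.870513, sin^4(15) = 0.004487, sin^2(15)*cos^2(15) = 0.0625
1/G12 - 2*nu12/E1 = 1/6 - 2*0.28/125 = 0.162187 GPa^-1
1/Ex = 0.870513/125 + 0.004487/12 + 0.162187*0.0625 = 0.0174747 GPa^-1
Ex = 57.23 GPa

57.23 GPa


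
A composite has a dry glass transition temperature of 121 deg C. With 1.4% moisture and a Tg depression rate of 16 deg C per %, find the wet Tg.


Tg_wet = Tg_dry - k*moisture = 121 - 16*1.4 = 98.6 deg C

98.6 deg C


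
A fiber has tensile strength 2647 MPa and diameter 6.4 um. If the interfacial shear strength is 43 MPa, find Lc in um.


Lc = sigma_f * d / (2 * tau_i) = 2647 * 6.4 / (2 * 43) = 197.0 um

197.0 um


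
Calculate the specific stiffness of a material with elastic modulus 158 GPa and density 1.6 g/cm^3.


Specific stiffness = E/rho = 158/1.6 = 98.8 GPa/(g/cm^3)

98.8 GPa/(g/cm^3)


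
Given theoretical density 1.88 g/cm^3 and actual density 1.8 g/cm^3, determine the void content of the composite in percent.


Void% = (rho_theo - rho_actual)/rho_theo * 100 = (1.88 - 1.8)/1.88 * 100 = 4.26%

4.26%


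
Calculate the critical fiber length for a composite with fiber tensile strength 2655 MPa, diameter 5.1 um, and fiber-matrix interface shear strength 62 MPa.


Lc = sigma_f * d / (2 * tau_i) = 2655 * 5.1 / (2 * 62) = 109.2 um

109.2 um


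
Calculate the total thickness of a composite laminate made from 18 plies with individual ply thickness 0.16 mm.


h = n * t_ply = 18 * 0.16 = 2.88 mm

2.88 mm


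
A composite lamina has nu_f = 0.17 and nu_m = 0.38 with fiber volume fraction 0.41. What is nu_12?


nu_12 = nu_f*Vf + nu_m*(1-Vf) = 0.17*0.41 + 0.38*0.59 = 0.2939

0.2939


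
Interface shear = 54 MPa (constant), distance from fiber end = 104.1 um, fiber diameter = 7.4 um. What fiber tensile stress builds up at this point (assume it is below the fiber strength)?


Force balance: sigma_f * (pi*d^2/4) = tau * (pi*d) * x  ->  sigma_f = 4 * tau * x / d
sigma_f = 4 * 54 * 104.1 / 7.4 = 3038.6 MPa

3038.6 MPa


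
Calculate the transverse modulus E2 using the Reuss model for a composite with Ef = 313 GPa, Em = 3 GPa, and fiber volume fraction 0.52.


1/E2 = Vf/Ef + (1-Vf)/Em = 0.52/313 + 0.48/3
E2 = 6.19 GPa

6.19 GPa


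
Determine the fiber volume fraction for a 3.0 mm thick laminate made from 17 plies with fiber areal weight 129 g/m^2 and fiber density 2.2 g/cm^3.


Vf = n * FAW / (rho_f * h * 1000) = 17 * 129 / (2.2 * 3.0 * 1000) = 0.3323

0.3323


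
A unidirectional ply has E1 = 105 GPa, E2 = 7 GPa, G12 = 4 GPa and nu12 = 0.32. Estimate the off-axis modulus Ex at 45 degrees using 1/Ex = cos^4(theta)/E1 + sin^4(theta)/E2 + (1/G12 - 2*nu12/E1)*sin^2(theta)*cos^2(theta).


cos^4(45) = 0.25, sin^4(45) = 0.25, sin^2(45)*cos^2(45) = 0.25
1/G12 - 2*nu12/E1 = 1/4 - 2*0.32/105 = 0.243905 GPa^-1
1/Ex = 0.25/105 + 0.25/7 + 0.243905*0.25 = 0.0990714 GPa^-1
Ex = 10.09 GPa

10.09 GPa


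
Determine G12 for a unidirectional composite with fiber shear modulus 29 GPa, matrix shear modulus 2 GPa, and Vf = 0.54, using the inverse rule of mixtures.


1/G12 = Vf/Gf + (1-Vf)/Gm = 0.54/29 + 0.46/2
G12 = 4.02 GPa

4.02 GPa


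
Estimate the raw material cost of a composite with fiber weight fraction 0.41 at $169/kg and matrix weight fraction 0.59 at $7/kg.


Cost = cost_f*Wf + cost_m*Wm = 169*0.41 + 7*0.59 = $73.42/kg

$73.42/kg


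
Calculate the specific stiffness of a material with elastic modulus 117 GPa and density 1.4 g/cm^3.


Specific stiffness = E/rho = 117/1.4 = 83.6 GPa/(g/cm^3)

83.6 GPa/(g/cm^3)


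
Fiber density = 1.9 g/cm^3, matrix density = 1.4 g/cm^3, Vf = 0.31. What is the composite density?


rho_c = rho_f*Vf + rho_m*(1-Vf) = 1.9*0.31 + 1.4*0.69 = 1.555 g/cm^3

1.555 g/cm^3


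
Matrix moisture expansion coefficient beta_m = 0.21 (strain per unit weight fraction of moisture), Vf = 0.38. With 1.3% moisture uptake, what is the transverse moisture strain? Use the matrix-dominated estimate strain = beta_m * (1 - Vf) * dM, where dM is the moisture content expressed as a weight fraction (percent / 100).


dM = 1.3/100 = 0.013
strain = beta_m * (1-Vf) * dM = 0.21 * 0.62 * 0.013 = 0.0016926

0.0016926


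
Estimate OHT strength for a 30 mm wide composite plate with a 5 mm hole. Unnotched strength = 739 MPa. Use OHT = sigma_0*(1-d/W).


OHT = sigma_0*(1-d/W) = 739*(1-5/30) = 615.8 MPa

615.8 MPa


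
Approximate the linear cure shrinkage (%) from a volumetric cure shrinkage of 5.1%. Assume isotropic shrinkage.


Linear shrinkage ≈ vol_shrink/3 = 5.1/3 = 1.7%

1.7%


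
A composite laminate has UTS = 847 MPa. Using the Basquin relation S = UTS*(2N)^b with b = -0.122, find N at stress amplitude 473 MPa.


N = 0.5 * (S/UTS)^(1/b) = 0.5 * (473/847)^(1/-0.122) = 59.2820 cycles

59.2820 cycles


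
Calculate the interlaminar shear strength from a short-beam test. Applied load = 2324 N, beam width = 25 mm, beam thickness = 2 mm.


ILSS = 3F/(4bh) = 3*2324/(4*25*2) = 34.86 MPa

34.86 MPa


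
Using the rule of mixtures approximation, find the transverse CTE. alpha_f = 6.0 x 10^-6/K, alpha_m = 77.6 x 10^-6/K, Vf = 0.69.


alpha_2 = alpha_f*Vf + alpha_m*(1-Vf) = 6.0*0.69 + 77.6*0.31 = 28.2 x 10^-6/K

28.2 x 10^-6/K


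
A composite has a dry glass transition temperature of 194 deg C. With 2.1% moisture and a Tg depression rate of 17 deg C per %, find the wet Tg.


Tg_wet = Tg_dry - k*moisture = 194 - 17*2.1 = 158.3 deg C

158.3 deg C


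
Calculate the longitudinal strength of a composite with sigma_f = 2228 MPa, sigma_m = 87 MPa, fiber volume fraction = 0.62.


sigma_1 = sigma_f*Vf + sigma_m*(1-Vf) = 2228*0.62 + 87*0.38 = 1414.4 MPa

1414.4 MPa


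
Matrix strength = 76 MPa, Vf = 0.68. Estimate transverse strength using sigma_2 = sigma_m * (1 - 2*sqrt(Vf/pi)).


factor = 1 - 2*sqrt(0.68/pi) = 0.0695
sigma_2 = 76 * 0.0695 = 5.28 MPa

5.28 MPa


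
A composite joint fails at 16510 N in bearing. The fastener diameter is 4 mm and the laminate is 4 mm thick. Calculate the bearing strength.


sigma_br = F/(d*h) = 16510/(4*4) = 1031.9 MPa

1031.9 MPa


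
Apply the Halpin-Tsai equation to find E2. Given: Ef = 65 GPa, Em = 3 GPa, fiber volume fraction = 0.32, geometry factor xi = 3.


eta = (Ef/Em - 1)/(Ef/Em + xi) = (21.6667 - 1)/(21.6667 + 3) = 0.8378
E2 = Em*(1+xi*eta*Vf)/(1-eta*Vf) = 7.4 GPa

7.4 GPa


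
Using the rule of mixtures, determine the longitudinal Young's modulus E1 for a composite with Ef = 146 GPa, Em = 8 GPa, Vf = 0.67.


E1 = Ef*Vf + Em*(1-Vf) = 146*0.67 + 8*0.33 = 100.46 GPa

100.46 GPa


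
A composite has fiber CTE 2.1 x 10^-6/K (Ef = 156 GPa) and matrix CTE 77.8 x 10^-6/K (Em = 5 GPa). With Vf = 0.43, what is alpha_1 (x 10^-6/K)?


E1 = Ef*Vf + Em*(1-Vf) = 69.93
alpha_1 = (alpha_f*Ef*Vf + alpha_m*Em*(1-Vf))/E1 = 5.19 x 10^-6/K

5.19 x 10^-6/K


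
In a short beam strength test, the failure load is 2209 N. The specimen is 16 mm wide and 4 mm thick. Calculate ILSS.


ILSS = 3F/(4bh) = 3*2209/(4*16*4) = 25.89 MPa

25.89 MPa


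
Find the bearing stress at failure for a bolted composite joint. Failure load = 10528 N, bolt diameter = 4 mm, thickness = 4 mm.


sigma_br = F/(d*h) = 10528/(4*4) = 658.0 MPa

658.0 MPa


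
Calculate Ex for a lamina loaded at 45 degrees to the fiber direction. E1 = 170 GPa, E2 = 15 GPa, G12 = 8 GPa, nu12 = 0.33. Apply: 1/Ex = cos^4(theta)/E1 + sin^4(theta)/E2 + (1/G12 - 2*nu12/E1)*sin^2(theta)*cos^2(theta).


cos^4(45) = 0.25, sin^4(45) = 0.25, sin^2(45)*cos^2(45) = 0.25
1/G12 - 2*nu12/E1 = 1/8 - 2*0.33/170 = 0.121118 GPa^-1
1/Ex = 0.25/170 + 0.25/15 + 0.121118*0.25 = 0.0484167 GPa^-1
Ex = 20.65 GPa

20.65 GPa


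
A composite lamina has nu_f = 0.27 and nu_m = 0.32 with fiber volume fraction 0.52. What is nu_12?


nu_12 = nu_f*Vf + nu_m*(1-Vf) = 0.27*0.52 + 0.32*0.48 = 0.294

0.294


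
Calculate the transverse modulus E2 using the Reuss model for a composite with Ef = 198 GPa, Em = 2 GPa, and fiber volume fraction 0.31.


1/E2 = Vf/Ef + (1-Vf)/Em = 0.31/198 + 0.69/2
E2 = 2.89 GPa

2.89 GPa


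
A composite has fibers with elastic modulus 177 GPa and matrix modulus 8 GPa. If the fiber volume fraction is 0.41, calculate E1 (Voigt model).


E1 = Ef*Vf + Em*(1-Vf) = 177*0.41 + 8*0.59 = 77.29 GPa

77.29 GPa


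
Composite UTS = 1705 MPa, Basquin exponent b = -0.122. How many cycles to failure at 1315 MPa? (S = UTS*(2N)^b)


N = 0.5 * (S/UTS)^(1/b) = 0.5 * (1315/1705)^(1/-0.122) = 4.2029 cycles

4.2029 cycles


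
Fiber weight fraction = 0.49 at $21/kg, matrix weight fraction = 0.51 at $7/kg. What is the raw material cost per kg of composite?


Cost = cost_f*Wf + cost_m*Wm = 21*0.49 + 7*0.51 = $13.86/kg

$13.86/kg


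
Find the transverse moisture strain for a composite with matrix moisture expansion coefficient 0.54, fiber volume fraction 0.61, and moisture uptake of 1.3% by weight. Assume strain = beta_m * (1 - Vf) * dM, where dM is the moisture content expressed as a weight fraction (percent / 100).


dM = 1.3/100 = 0.013
strain = beta_m * (1-Vf) * dM = 0.54 * 0.39 * 0.013 = 0.0027378

0.0027378


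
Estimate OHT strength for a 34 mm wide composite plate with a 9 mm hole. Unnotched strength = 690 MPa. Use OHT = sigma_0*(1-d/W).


OHT = sigma_0*(1-d/W) = 690*(1-9/34) = 507.4 MPa

507.4 MPa


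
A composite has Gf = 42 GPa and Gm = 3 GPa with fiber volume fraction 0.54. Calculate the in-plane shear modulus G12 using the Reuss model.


1/G12 = Vf/Gf + (1-Vf)/Gm = 0.54/42 + 0.46/3
G12 = 6.02 GPa

6.02 GPa


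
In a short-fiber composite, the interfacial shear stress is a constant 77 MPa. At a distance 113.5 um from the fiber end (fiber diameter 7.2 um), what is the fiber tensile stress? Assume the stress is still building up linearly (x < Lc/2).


Force balance: sigma_f * (pi*d^2/4) = tau * (pi*d) * x  ->  sigma_f = 4 * tau * x / d
sigma_f = 4 * 77 * 113.5 / 7.2 = 4855.3 MPa

4855.3 MPa


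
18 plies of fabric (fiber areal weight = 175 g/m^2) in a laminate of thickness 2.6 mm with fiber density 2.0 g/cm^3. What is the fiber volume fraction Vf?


Vf = n * FAW / (rho_f * h * 1000) = 18 * 175 / (2.0 * 2.6 * 1000) = 0.6058

0.6058


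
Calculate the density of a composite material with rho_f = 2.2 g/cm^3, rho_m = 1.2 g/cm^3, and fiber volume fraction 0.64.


rho_c = rho_f*Vf + rho_m*(1-Vf) = 2.2*0.64 + 1.2*0.36 = 1.84 g/cm^3

1.84 g/cm^3


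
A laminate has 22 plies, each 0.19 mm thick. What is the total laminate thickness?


h = n * t_ply = 22 * 0.19 = 4.18 mm

4.18 mm


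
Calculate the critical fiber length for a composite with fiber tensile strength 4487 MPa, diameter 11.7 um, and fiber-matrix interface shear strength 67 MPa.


Lc = sigma_f * d / (2 * tau_i) = 4487 * 11.7 / (2 * 67) = 391.8 um

391.8 um


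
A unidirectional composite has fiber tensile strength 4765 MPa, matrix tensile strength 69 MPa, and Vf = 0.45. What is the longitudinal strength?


sigma_1 = sigma_f*Vf + sigma_m*(1-Vf) = 4765*0.45 + 69*0.55 = 2182.2 MPa

2182.2 MPa


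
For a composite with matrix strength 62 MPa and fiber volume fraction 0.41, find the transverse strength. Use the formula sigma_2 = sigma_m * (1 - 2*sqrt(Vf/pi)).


factor = 1 - 2*sqrt(0.41/pi) = 0.2775
sigma_2 = 62 * 0.2775 = 17.2 MPa

17.2 MPa


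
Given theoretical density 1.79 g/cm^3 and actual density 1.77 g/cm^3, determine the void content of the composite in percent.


Void% = (rho_theo - rho_actual)/rho_theo * 100 = (1.79 - 1.77)/1.79 * 100 = 1.12%

1.12%


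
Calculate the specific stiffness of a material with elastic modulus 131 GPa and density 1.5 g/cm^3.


Specific stiffness = E/rho = 131/1.5 = 87.3 GPa/(g/cm^3)

87.3 GPa/(g/cm^3)


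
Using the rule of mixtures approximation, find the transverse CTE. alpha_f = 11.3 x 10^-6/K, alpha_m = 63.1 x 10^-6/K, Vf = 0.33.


alpha_2 = alpha_f*Vf + alpha_m*(1-Vf) = 11.3*0.33 + 63.1*0.67 = 46.0 x 10^-6/K

46.0 x 10^-6/K


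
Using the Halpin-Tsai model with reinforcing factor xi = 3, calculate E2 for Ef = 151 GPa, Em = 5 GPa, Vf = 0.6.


eta = (Ef/Em - 1)/(Ef/Em + xi) = (30.2 - 1)/(30.2 + 3) = 0.8795
E2 = Em*(1+xi*eta*Vf)/(1-eta*Vf) = 27.35 GPa

27.35 GPa


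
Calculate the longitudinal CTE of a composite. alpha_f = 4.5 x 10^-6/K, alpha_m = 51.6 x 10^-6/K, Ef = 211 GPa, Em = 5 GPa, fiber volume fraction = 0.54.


E1 = Ef*Vf + Em*(1-Vf) = 116.24
alpha_1 = (alpha_f*Ef*Vf + alpha_m*Em*(1-Vf))/E1 = 5.43 x 10^-6/K

5.43 x 10^-6/K


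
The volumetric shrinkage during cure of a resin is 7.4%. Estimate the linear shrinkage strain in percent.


Linear shrinkage ≈ vol_shrink/3 = 7.4/3 = 2.467%

2.467%


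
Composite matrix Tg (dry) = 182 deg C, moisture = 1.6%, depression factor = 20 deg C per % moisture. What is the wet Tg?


Tg_wet = Tg_dry - k*moisture = 182 - 20*1.6 = 150.0 deg C

150.0 deg C


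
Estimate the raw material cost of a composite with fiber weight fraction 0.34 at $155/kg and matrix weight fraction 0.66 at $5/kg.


Cost = cost_f*Wf + cost_m*Wm = 155*0.34 + 5*0.66 = $56.0/kg

$56.0/kg


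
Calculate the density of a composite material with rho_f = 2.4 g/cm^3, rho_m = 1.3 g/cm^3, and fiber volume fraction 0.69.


rho_c = rho_f*Vf + rho_m*(1-Vf) = 2.4*0.69 + 1.3*0.31 = 2.059 g/cm^3

2.059 g/cm^3


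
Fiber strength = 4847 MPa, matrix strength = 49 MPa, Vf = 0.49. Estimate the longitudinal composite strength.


sigma_1 = sigma_f*Vf + sigma_m*(1-Vf) = 4847*0.49 + 49*0.51 = 2400.0 MPa

2400.0 MPa


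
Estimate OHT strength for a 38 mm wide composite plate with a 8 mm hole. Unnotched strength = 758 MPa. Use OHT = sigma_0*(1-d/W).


OHT = sigma_0*(1-d/W) = 758*(1-8/38) = 598.4 MPa

598.4 MPa


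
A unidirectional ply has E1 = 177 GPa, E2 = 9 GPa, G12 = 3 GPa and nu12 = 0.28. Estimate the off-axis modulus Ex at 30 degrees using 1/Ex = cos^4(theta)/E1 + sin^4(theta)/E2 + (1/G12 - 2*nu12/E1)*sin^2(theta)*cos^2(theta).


cos^4(30) = 0.5625, sin^4(30) = 0.0625, sin^2(30)*cos^2(30) = 0.1875
1/G12 - 2*nu12/E1 = 1/3 - 2*0.28/177 = 0.330169 GPa^-1
1/Ex = 0.5625/177 + 0.0625/9 + 0.330169*0.1875 = 0.0720292 GPa^-1
Ex = 13.88 GPa

13.88 GPa


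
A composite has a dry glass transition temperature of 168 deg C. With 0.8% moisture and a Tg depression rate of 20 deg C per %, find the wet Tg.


Tg_wet = Tg_dry - k*moisture = 168 - 20*0.8 = 152.0 deg C

152.0 deg C


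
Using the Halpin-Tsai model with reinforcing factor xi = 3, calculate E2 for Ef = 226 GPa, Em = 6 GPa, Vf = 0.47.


eta = (Ef/Em - 1)/(Ef/Em + xi) = (37.6667 - 1)/(37.6667 + 3) = 0.9016
E2 = Em*(1+xi*eta*Vf)/(1-eta*Vf) = 23.65 GPa

23.65 GPa


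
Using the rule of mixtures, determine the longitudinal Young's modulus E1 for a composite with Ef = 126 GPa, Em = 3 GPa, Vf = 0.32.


E1 = Ef*Vf + Em*(1-Vf) = 126*0.32 + 3*0.68 = 42.36 GPa

42.36 GPa


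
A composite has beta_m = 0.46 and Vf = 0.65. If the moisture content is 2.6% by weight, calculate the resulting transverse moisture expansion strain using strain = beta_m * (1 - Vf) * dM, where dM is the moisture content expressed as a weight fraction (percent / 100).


dM = 2.6/100 = 0.026
strain = beta_m * (1-Vf) * dM = 0.46 * 0.35 * 0.026 = 0.004186

0.004186


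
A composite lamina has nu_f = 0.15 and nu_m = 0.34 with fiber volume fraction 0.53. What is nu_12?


nu_12 = nu_f*Vf + nu_m*(1-Vf) = 0.15*0.53 + 0.34*0.47 = 0.2393

0.2393


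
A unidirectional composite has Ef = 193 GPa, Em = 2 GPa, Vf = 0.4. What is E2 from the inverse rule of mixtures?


1/E2 = Vf/Ef + (1-Vf)/Em = 0.4/193 + 0.6/2
E2 = 3.31 GPa

3.31 GPa


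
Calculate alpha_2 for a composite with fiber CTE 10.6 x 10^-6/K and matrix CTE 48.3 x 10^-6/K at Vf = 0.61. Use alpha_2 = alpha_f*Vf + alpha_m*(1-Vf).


alpha_2 = alpha_f*Vf + alpha_m*(1-Vf) = 10.6*0.61 + 48.3*0.39 = 25.3 x 10^-6/K

25.3 x 10^-6/K


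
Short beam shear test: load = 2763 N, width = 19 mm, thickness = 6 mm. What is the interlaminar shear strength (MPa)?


ILSS = 3F/(4bh) = 3*2763/(4*19*6) = 18.18 MPa

18.18 MPa


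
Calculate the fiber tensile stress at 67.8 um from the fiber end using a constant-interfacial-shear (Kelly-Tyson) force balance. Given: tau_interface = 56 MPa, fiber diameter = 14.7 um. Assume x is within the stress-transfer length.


Force balance: sigma_f * (pi*d^2/4) = tau * (pi*d) * x  ->  sigma_f = 4 * tau * x / d
sigma_f = 4 * 56 * 67.8 / 14.7 = 1033.1 MPa

1033.1 MPa


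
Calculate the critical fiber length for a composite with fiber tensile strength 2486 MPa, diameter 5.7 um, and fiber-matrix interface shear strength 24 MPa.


Lc = sigma_f * d / (2 * tau_i) = 2486 * 5.7 / (2 * 24) = 295.2 um

295.2 um


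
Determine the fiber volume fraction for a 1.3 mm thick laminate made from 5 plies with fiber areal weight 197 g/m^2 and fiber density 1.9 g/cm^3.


Vf = n * FAW / (rho_f * h * 1000) = 5 * 197 / (1.9 * 1.3 * 1000) = 0.3988

0.3988


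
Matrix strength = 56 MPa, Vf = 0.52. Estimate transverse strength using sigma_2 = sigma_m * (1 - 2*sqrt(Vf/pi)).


factor = 1 - 2*sqrt(0.52/pi) = 0.1863
sigma_2 = 56 * 0.1863 = 10.43 MPa

10.43 MPa


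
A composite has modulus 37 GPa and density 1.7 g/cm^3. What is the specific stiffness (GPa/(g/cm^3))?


Specific stiffness = E/rho = 37/1.7 = 21.8 GPa/(g/cm^3)

21.8 GPa/(g/cm^3)


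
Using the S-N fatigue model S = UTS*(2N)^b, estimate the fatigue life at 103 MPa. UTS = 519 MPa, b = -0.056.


N = 0.5 * (S/UTS)^(1/b) = 0.5 * (103/519)^(1/-0.056) = 1.7401e+12 cycles

1.7401e+12 cycles


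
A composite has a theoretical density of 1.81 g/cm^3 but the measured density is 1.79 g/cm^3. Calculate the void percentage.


Void% = (rho_theo - rho_actual)/rho_theo * 100 = (1.81 - 1.79)/1.81 * 100 = 1.1%

1.1%


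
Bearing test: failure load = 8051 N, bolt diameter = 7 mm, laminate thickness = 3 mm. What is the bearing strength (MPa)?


sigma_br = F/(d*h) = 8051/(7*3) = 383.4 MPa

383.4 MPa


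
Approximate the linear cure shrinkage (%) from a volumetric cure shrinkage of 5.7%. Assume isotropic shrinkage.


Linear shrinkage ≈ vol_shrink/3 = 5.7/3 = 1.9%

1.9%


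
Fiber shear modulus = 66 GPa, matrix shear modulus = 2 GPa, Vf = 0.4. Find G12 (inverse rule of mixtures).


1/G12 = Vf/Gf + (1-Vf)/Gm = 0.4/66 + 0.6/2
G12 = 3.27 GPa

3.27 GPa


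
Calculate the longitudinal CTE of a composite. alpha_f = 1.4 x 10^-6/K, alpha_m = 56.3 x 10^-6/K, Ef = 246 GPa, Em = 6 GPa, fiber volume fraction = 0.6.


E1 = Ef*Vf + Em*(1-Vf) = 150.0
alpha_1 = (alpha_f*Ef*Vf + alpha_m*Em*(1-Vf))/E1 = 2.28 x 10^-6/K

2.28 x 10^-6/K


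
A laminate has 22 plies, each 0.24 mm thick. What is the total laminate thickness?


h = n * t_ply = 22 * 0.24 = 5.28 mm

5.28 mm


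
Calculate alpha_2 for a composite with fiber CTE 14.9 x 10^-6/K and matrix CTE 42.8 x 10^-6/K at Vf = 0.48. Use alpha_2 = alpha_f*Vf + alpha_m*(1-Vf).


alpha_2 = alpha_f*Vf + alpha_m*(1-Vf) = 14.9*0.48 + 42.8*0.52 = 29.4 x 10^-6/K

29.4 x 10^-6/K


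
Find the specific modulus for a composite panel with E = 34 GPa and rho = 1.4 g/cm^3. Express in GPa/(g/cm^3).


Specific stiffness = E/rho = 34/1.4 = 24.3 GPa/(g/cm^3)

24.3 GPa/(g/cm^3)


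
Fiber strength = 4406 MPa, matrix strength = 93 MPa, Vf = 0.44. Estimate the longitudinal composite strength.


sigma_1 = sigma_f*Vf + sigma_m*(1-Vf) = 4406*0.44 + 93*0.56 = 1990.7 MPa

1990.7 MPa


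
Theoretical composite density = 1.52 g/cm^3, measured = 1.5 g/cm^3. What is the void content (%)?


Void% = (rho_theo - rho_actual)/rho_theo * 100 = (1.52 - 1.5)/1.52 * 100 = 1.32%

1.32%


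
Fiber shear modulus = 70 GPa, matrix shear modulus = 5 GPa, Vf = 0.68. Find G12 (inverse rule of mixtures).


1/G12 = Vf/Gf + (1-Vf)/Gm = 0.68/70 + 0.32/5
G12 = 13.57 GPa

13.57 GPa


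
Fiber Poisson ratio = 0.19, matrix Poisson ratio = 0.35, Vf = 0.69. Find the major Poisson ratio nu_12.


nu_12 = nu_f*Vf + nu_m*(1-Vf) = 0.19*0.69 + 0.35*0.31 = 0.2396

0.2396


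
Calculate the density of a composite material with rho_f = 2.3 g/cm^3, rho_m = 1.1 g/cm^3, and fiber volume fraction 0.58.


rho_c = rho_f*Vf + rho_m*(1-Vf) = 2.3*0.58 + 1.1*0.42 = 1.796 g/cm^3

1.796 g/cm^3


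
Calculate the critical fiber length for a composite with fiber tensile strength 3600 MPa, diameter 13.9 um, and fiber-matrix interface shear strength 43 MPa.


Lc = sigma_f * d / (2 * tau_i) = 3600 * 13.9 / (2 * 43) = 581.9 um

581.9 um


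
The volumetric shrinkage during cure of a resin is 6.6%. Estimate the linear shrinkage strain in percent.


Linear shrinkage ≈ vol_shrink/3 = 6.6/3 = 2.2%

2.2%


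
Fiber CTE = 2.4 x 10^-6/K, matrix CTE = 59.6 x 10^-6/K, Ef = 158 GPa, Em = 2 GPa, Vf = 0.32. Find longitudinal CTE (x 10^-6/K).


E1 = Ef*Vf + Em*(1-Vf) = 51.92
alpha_1 = (alpha_f*Ef*Vf + alpha_m*Em*(1-Vf))/E1 = 3.9 x 10^-6/K

3.9 x 10^-6/K


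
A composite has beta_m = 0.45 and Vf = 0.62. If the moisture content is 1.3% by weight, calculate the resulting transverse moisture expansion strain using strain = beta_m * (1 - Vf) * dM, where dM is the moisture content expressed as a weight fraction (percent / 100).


dM = 1.3/100 = 0.013
strain = beta_m * (1-Vf) * dM = 0.45 * 0.38 * 0.013 = 0.002223

0.002223


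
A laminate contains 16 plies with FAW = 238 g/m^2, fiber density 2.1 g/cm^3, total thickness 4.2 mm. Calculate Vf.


Vf = n * FAW / (rho_f * h * 1000) = 16 * 238 / (2.1 * 4.2 * 1000) = 0.4317

0.4317


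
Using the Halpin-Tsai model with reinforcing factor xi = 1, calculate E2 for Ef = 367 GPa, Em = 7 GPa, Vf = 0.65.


eta = (Ef/Em - 1)/(Ef/Em + xi) = (52.4286 - 1)/(52.4286 + 1) = 0.9626
E2 = Em*(1+xi*eta*Vf)/(1-eta*Vf) = 30.4 GPa

30.4 GPa


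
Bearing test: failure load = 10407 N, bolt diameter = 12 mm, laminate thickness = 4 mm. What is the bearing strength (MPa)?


sigma_br = F/(d*h) = 10407/(12*4) = 216.8 MPa

216.8 MPa


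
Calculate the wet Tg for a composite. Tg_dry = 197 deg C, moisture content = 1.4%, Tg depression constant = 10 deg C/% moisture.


Tg_wet = Tg_dry - k*moisture = 197 - 10*1.4 = 183.0 deg C

183.0 deg C


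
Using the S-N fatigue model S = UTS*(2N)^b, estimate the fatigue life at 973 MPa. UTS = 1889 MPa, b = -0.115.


N = 0.5 * (S/UTS)^(1/b) = 0.5 * (973/1889)^(1/-0.115) = 160.0861 cycles

160.0861 cycles


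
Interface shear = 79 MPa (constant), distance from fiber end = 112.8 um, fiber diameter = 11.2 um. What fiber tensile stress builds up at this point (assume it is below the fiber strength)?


Force balance: sigma_f * (pi*d^2/4) = tau * (pi*d) * x  ->  sigma_f = 4 * tau * x / d
sigma_f = 4 * 79 * 112.8 / 11.2 = 3182.6 MPa

3182.6 MPa


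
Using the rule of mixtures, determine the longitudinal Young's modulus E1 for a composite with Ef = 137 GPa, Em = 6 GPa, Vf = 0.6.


E1 = Ef*Vf + Em*(1-Vf) = 137*0.6 + 6*0.4 = 84.6 GPa

84.6 GPa


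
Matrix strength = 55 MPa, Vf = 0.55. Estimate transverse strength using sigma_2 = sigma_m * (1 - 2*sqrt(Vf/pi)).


factor = 1 - 2*sqrt(0.55/pi) = 0.1632
sigma_2 = 55 * 0.1632 = 8.97 MPa

8.97 MPa


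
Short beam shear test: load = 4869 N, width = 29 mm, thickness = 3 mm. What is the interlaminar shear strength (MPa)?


ILSS = 3F/(4bh) = 3*4869/(4*29*3) = 41.97 MPa

41.97 MPa


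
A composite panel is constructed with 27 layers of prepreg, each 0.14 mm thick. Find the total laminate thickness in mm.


h = n * t_ply = 27 * 0.14 = 3.78 mm

3.78 mm


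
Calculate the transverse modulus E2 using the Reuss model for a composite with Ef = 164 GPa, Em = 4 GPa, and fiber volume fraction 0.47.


1/E2 = Vf/Ef + (1-Vf)/Em = 0.47/164 + 0.53/4
E2 = 7.39 GPa

7.39 GPa


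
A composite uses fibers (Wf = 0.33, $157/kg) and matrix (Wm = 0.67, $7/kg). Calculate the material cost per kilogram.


Cost = cost_f*Wf + cost_m*Wm = 157*0.33 + 7*0.67 = $56.5/kg

$56.5/kg


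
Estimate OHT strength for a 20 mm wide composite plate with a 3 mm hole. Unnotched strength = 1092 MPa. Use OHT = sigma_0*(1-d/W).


OHT = sigma_0*(1-d/W) = 1092*(1-3/20) = 928.2 MPa

928.2 MPa


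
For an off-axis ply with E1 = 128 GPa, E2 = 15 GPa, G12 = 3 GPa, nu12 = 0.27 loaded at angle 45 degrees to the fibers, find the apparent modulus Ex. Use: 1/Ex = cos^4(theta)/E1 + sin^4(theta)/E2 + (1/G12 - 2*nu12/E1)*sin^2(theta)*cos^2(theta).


cos^4(45) = 0.25, sin^4(45) = 0.25, sin^2(45)*cos^2(45) = 0.25
1/G12 - 2*nu12/E1 = 1/3 - 2*0.27/128 = 0.329115 GPa^-1
1/Ex = 0.25/128 + 0.25/15 + 0.329115*0.25 = 0.1008984 GPa^-1
Ex = 9.91 GPa

9.91 GPa


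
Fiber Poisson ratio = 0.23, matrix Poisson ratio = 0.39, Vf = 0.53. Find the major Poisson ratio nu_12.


nu_12 = nu_f*Vf + nu_m*(1-Vf) = 0.23*0.53 + 0.39*0.47 = 0.3052

0.3052


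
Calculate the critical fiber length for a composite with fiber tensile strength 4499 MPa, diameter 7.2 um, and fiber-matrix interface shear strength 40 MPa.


Lc = sigma_f * d / (2 * tau_i) = 4499 * 7.2 / (2 * 40) = 404.9 um

404.9 um


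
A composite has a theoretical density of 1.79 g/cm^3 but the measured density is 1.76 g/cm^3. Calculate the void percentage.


Void% = (rho_theo - rho_actual)/rho_theo * 100 = (1.79 - 1.76)/1.79 * 100 = 1.68%

1.68%


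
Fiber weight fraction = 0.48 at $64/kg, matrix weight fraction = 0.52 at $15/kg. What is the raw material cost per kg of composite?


Cost = cost_f*Wf + cost_m*Wm = 64*0.48 + 15*0.52 = $38.52/kg

$38.52/kg


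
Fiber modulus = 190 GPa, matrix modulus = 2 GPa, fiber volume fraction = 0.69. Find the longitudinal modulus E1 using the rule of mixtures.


E1 = Ef*Vf + Em*(1-Vf) = 190*0.69 + 2*0.31 = 131.72 GPa

131.72 GPa


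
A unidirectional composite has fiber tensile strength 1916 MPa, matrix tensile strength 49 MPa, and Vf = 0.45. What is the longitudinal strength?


sigma_1 = sigma_f*Vf + sigma_m*(1-Vf) = 1916*0.45 + 49*0.55 = 889.2 MPa

889.2 MPa


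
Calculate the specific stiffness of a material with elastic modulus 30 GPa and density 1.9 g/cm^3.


Specific stiffness = E/rho = 30/1.9 = 15.8 GPa/(g/cm^3)

15.8 GPa/(g/cm^3)


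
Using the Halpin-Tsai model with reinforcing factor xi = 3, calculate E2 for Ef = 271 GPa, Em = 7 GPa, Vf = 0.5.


eta = (Ef/Em - 1)/(Ef/Em + xi) = (38.7143 - 1)/(38.7143 + 3) = 0.9041
E2 = Em*(1+xi*eta*Vf)/(1-eta*Vf) = 30.1 GPa

30.1 GPa


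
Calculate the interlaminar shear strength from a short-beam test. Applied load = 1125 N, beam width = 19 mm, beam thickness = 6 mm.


ILSS = 3F/(4bh) = 3*1125/(4*19*6) = 7.4 MPa

7.4 MPa


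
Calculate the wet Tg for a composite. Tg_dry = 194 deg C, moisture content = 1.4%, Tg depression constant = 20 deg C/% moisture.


Tg_wet = Tg_dry - k*moisture = 194 - 20*1.4 = 166.0 deg C

166.0 deg C


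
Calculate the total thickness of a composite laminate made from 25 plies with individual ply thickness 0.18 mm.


h = n * t_ply = 25 * 0.18 = 4.5 mm

4.5 mm


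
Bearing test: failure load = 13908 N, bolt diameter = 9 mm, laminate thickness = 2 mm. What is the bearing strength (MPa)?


sigma_br = F/(d*h) = 13908/(9*2) = 772.7 MPa

772.7 MPa


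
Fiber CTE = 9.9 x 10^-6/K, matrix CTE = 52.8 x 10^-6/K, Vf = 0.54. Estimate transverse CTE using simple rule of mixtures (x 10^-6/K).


alpha_2 = alpha_f*Vf + alpha_m*(1-Vf) = 9.9*0.54 + 52.8*0.46 = 29.6 x 10^-6/K

29.6 x 10^-6/K


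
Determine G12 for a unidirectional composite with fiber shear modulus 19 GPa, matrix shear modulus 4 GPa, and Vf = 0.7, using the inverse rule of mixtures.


1/G12 = Vf/Gf + (1-Vf)/Gm = 0.7/19 + 0.3/4
G12 = 8.94 GPa

8.94 GPa


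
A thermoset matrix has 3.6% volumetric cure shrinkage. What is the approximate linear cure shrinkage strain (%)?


Linear shrinkage ≈ vol_shrink/3 = 3.6/3 = 1.2%

1.2%


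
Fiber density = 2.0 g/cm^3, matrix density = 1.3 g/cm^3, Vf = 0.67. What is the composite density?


rho_c = rho_f*Vf + rho_m*(1-Vf) = 2.0*0.67 + 1.3*0.33 = 1.769 g/cm^3

1.769 g/cm^3


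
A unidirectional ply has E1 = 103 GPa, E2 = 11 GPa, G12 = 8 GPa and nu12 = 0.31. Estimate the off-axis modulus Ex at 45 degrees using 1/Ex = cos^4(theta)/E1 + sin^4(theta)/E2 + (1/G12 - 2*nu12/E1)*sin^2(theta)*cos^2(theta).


cos^4(45) = 0.25, sin^4(45) = 0.25, sin^2(45)*cos^2(45) = 0.25
1/G12 - 2*nu12/E1 = 1/8 - 2*0.31/103 = 0.118981 GPa^-1
1/Ex = 0.25/103 + 0.25/11 + 0.118981*0.25 = 0.0548996 GPa^-1
Ex = 18.22 GPa

18.22 GPa


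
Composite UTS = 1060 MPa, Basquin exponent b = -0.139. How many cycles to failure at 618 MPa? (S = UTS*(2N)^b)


N = 0.5 * (S/UTS)^(1/b) = 0.5 * (618/1060)^(1/-0.139) = 24.2497 cycles

24.2497 cycles


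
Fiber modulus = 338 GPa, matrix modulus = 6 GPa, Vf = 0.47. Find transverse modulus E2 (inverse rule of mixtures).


1/E2 = Vf/Ef + (1-Vf)/Em = 0.47/338 + 0.53/6
E2 = 11.15 GPa

11.15 GPa


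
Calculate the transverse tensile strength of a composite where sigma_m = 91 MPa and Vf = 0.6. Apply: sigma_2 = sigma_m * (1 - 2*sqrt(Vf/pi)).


factor = 1 - 2*sqrt(0.6/pi) = 0.126
sigma_2 = 91 * 0.126 = 11.46 MPa

11.46 MPa


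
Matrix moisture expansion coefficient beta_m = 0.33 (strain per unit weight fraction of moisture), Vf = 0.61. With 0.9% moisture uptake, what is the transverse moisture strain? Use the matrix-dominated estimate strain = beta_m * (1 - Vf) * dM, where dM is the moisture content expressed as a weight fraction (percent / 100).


dM = 0.9/100 = 0.009
strain = beta_m * (1-Vf) * dM = 0.33 * 0.39 * 0.009 = 0.0011583

0.0011583


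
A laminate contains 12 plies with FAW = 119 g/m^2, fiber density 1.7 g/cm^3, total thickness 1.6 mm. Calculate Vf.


Vf = n * FAW / (rho_f * h * 1000) = 12 * 119 / (1.7 * 1.6 * 1000) = 0.525

0.525


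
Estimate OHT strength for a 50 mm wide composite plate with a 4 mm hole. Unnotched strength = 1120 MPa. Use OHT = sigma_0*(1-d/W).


OHT = sigma_0*(1-d/W) = 1120*(1-4/50) = 1030.4 MPa

1030.4 MPa


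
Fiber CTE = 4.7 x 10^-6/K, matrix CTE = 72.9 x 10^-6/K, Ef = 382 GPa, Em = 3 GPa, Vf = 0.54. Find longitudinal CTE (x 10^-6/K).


E1 = Ef*Vf + Em*(1-Vf) = 207.66
alpha_1 = (alpha_f*Ef*Vf + alpha_m*Em*(1-Vf))/E1 = 5.15 x 10^-6/K

5.15 x 10^-6/K


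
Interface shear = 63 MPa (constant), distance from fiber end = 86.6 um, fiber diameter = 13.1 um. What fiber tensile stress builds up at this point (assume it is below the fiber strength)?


Force balance: sigma_f * (pi*d^2/4) = tau * (pi*d) * x  ->  sigma_f = 4 * tau * x / d
sigma_f = 4 * 63 * 86.6 / 13.1 = 1665.9 MPa

1665.9 MPa


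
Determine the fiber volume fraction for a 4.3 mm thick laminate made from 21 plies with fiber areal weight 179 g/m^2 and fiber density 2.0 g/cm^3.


Vf = n * FAW / (rho_f * h * 1000) = 21 * 179 / (2.0 * 4.3 * 1000) = 0.4371

0.4371


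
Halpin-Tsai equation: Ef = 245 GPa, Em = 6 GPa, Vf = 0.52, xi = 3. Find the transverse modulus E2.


eta = (Ef/Em - 1)/(Ef/Em + xi) = (40.8333 - 1)/(40.8333 + 3) = 0.9087
E2 = Em*(1+xi*eta*Vf)/(1-eta*Vf) = 27.5 GPa

27.5 GPa


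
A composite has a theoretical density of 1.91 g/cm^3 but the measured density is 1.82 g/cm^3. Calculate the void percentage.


Void% = (rho_theo - rho_actual)/rho_theo * 100 = (1.91 - 1.82)/1.91 * 100 = 4.71%

4.71%


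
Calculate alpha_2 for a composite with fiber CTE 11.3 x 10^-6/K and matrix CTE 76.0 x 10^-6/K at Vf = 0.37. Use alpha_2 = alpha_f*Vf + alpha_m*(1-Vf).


alpha_2 = alpha_f*Vf + alpha_m*(1-Vf) = 11.3*0.37 + 76.0*0.63 = 52.1 x 10^-6/K

52.1 x 10^-6/K


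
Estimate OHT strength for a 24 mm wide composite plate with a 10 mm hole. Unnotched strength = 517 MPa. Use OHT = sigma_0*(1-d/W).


OHT = sigma_0*(1-d/W) = 517*(1-10/24) = 301.6 MPa

301.6 MPa


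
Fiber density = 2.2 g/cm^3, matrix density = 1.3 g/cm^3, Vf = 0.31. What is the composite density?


rho_c = rho_f*Vf + rho_m*(1-Vf) = 2.2*0.31 + 1.3*0.69 = 1.579 g/cm^3

1.579 g/cm^3


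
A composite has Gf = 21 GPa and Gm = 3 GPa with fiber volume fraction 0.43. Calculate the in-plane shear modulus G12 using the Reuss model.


1/G12 = Vf/Gf + (1-Vf)/Gm = 0.43/21 + 0.57/3
G12 = 4.75 GPa

4.75 GPa


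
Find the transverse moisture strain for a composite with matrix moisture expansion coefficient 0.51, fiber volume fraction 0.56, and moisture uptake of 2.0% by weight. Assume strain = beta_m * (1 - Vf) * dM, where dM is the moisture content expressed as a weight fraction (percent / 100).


dM = 2.0/100 = 0.02
strain = beta_m * (1-Vf) * dM = 0.51 * 0.44 * 0.02 = 0.004488

0.004488


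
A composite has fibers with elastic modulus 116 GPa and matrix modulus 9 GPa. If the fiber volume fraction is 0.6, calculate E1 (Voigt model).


E1 = Ef*Vf + Em*(1-Vf) = 116*0.6 + 9*0.4 = 73.2 GPa

73.2 GPa


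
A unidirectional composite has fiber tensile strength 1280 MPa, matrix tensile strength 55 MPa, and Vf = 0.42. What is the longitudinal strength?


sigma_1 = sigma_f*Vf + sigma_m*(1-Vf) = 1280*0.42 + 55*0.58 = 569.5 MPa

569.5 MPa


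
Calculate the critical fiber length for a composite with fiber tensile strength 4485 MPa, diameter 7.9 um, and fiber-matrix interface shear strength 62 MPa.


Lc = sigma_f * d / (2 * tau_i) = 4485 * 7.9 / (2 * 62) = 285.7 um

285.7 um


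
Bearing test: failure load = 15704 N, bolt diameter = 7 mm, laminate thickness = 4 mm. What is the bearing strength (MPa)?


sigma_br = F/(d*h) = 15704/(7*4) = 560.9 MPa

560.9 MPa


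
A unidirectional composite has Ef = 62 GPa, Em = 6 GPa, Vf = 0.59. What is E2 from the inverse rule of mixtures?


1/E2 = Vf/Ef + (1-Vf)/Em = 0.59/62 + 0.41/6
E2 = 12.85 GPa

12.85 GPa


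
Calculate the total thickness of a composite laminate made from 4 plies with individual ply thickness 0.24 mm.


h = n * t_ply = 4 * 0.24 = 0.96 mm

0.96 mm


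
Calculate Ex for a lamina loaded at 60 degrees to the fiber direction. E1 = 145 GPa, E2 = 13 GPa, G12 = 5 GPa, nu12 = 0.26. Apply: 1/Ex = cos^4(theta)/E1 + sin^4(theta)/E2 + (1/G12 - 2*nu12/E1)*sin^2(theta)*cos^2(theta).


cos^4(60) = 0.0625, sin^4(60) = 0.5625, sin^2(60)*cos^2(60) = 0.1875
1/G12 - 2*nu12/E1 = 1/5 - 2*0.26/145 = 0.196414 GPa^-1
1/Ex = 0.0625/145 + 0.5625/13 + 0.196414*0.1875 = 0.0805279 GPa^-1
Ex = 12.42 GPa

12.42 GPa


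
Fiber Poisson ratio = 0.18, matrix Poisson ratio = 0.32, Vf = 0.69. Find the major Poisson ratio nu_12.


nu_12 = nu_f*Vf + nu_m*(1-Vf) = 0.18*0.69 + 0.32*0.31 = 0.2234

0.2234


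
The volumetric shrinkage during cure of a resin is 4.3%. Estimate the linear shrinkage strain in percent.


Linear shrinkage ≈ vol_shrink/3 = 4.3/3 = 1.433%

1.433%


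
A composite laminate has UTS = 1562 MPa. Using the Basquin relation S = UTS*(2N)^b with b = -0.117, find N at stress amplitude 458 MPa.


N = 0.5 * (S/UTS)^(1/b) = 0.5 * (458/1562)^(1/-0.117) = 17903.9591 cycles

17903.9591 cycles


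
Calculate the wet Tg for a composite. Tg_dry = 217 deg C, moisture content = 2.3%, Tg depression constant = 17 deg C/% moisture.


Tg_wet = Tg_dry - k*moisture = 217 - 17*2.3 = 177.9 deg C

177.9 deg C


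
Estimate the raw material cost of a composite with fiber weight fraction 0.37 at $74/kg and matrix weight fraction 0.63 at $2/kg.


Cost = cost_f*Wf + cost_m*Wm = 74*0.37 + 2*0.63 = $28.64/kg

$28.64/kg


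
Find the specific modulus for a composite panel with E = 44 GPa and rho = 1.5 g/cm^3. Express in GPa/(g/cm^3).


Specific stiffness = E/rho = 44/1.5 = 29.3 GPa/(g/cm^3)

29.3 GPa/(g/cm^3)


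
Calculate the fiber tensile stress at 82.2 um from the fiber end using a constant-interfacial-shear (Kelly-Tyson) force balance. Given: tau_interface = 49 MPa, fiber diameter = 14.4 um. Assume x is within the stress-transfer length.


Force balance: sigma_f * (pi*d^2/4) = tau * (pi*d) * x  ->  sigma_f = 4 * tau * x / d
sigma_f = 4 * 49 * 82.2 / 14.4 = 1118.8 MPa

1118.8 MPa


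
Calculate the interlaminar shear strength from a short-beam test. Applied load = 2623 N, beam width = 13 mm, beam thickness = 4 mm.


ILSS = 3F/(4bh) = 3*2623/(4*13*4) = 37.83 MPa

37.83 MPa


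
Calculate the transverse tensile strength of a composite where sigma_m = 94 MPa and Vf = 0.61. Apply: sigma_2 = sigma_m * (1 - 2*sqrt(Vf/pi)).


factor = 1 - 2*sqrt(0.61/pi) = 0.1187
sigma_2 = 94 * 0.1187 = 11.16 MPa

11.16 MPa


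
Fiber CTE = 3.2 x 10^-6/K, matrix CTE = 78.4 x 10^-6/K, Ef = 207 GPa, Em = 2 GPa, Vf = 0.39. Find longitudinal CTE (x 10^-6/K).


E1 = Ef*Vf + Em*(1-Vf) = 81.95
alpha_1 = (alpha_f*Ef*Vf + alpha_m*Em*(1-Vf))/E1 = 4.32 x 10^-6/K

4.32 x 10^-6/K


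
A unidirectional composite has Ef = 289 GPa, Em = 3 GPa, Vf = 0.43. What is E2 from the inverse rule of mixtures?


1/E2 = Vf/Ef + (1-Vf)/Em = 0.43/289 + 0.57/3
E2 = 5.22 GPa

5.22 GPa


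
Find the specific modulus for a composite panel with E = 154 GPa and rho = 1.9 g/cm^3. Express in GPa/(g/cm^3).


Specific stiffness = E/rho = 154/1.9 = 81.1 GPa/(g/cm^3)

81.1 GPa/(g/cm^3)


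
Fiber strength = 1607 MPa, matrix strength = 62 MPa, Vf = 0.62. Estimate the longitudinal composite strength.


sigma_1 = sigma_f*Vf + sigma_m*(1-Vf) = 1607*0.62 + 62*0.38 = 1019.9 MPa

1019.9 MPa
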